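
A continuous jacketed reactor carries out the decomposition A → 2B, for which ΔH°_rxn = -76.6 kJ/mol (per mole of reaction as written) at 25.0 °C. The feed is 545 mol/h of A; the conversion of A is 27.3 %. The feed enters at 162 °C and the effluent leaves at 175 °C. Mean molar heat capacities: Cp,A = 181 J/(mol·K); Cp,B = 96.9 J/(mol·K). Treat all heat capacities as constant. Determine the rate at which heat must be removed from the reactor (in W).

Q_out = 2730 W

Extent of reaction ξ = 0.273 × 545 = 148.79 mol/h
Reaction term: ξ·ΔH°_rxn = 148.79 × -76.6 = -11397 kJ/h
Sensible, feed 162→25 °C: -13514 kJ/h
Outlet flows (mol/h): A 396.21, B 297.57
Sensible, products 25→175 °C: 15082 kJ/h
Q = ΔH = -9828.9 kJ/h = -2.7302 kW
Heat removed = 2730.2 W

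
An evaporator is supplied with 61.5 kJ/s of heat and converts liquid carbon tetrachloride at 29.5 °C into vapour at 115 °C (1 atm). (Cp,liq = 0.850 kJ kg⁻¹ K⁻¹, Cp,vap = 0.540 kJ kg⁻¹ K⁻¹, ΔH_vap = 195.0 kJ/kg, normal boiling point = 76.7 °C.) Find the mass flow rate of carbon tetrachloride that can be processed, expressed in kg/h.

ṁ = 866 kg/h

Δh = 0.850×(76.7−29.5) + 195.0 + 0.540×(115−76.7) = 255.8 kJ/kg
Q = 61.5 kJ/s = 61.5 kJ/s = 221400 kJ/h
ṁ = Q/Δh = 221400 / 255.8 = 865.51 kg/h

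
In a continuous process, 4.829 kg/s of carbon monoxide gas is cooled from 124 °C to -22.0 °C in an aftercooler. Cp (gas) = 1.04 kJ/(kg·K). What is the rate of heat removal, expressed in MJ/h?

Q_c = 2640 MJ/h

Q = ṁ·Cp·ΔT = 4.829 × 1.04 × (-22.0 − 124) = -733.24 kJ/s
Cooling duty = 2639.6 MJ/h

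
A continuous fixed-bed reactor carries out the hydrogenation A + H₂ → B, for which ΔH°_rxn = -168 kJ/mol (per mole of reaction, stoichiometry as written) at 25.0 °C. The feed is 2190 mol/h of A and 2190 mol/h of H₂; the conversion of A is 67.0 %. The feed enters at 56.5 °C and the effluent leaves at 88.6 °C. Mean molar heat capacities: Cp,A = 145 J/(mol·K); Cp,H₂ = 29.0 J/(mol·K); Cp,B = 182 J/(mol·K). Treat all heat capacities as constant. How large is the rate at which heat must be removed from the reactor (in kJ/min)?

Q_out = 3890 kJ/min

Extent of reaction ξ = 0.670 × 2190 = 1467.3 mol/h
Reaction term: ξ·ΔH°_rxn = 1467.3 × -168 = -246510 kJ/h
Sensible, feed 56.5→25 °C: -12003 kJ/h
Outlet flows (mol/h): A 722.7, H₂ 722.7, B 1467.3
Sensible, products 25→88.6 °C: 24982 kJ/h
Q = ΔH = -233530 kJ/h = -64.869 kW
Heat removed = 3892.1 kJ/min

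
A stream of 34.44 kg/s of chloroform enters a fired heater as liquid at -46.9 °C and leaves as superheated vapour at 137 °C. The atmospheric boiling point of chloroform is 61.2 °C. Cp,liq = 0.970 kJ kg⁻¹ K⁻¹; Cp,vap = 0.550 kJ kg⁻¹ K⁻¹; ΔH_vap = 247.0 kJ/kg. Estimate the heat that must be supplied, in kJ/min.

liquid -46.9→61.2 °C: 104.86 kJ/kg
vaporisation at 61.2 °C: 247 kJ/kg
vapour 61.2→137 °C: 41.69 kJ/kg
Δh = 104.86 + 247 + 41.69 = 393.55 kJ/kg
Q = ṁ·Δh = 34.44 kg/s × 393.55 kJ/kg = 13554 kJ/s
|Q| = 13554 kW = 813230 kJ/min

Q = 813000 kJ/min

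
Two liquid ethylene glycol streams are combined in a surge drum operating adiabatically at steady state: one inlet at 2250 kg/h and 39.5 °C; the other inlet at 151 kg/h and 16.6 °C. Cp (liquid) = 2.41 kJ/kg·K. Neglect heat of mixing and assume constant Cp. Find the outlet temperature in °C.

T_out = 38.1 °C

No heat crosses the boundary, so H_out = H_in.
T_out = Σ ṁᵢCp,ᵢTᵢ / Σ ṁᵢCp,ᵢ
      = 220230 / 5786.4 = 38.06 °C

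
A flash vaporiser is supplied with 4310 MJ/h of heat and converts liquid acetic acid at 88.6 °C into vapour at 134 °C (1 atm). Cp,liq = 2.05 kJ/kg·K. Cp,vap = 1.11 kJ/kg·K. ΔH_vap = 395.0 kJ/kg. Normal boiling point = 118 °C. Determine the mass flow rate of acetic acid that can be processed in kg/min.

ṁ = 152 kg/min

Δh = 2.05×(118−88.6) + 395.0 + 1.11×(134−118) = 473.03 kJ/kg
Q = 4310 MJ/h = 1197.2 kJ/s = 71833 kJ/min
ṁ = Q/Δh = 71833 / 473.03 = 151.86 kg/min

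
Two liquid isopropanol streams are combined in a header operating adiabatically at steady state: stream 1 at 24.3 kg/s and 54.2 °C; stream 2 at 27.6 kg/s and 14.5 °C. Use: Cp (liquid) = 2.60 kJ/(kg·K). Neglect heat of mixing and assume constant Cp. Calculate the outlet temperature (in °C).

No heat crosses the boundary, so H_out = H_in.
Σ ṁᵢCp,ᵢTᵢ = 24.3×2.60×54.2 + 27.6×2.60×14.5 = 4464.9
Σ ṁᵢCp,ᵢ = 24.3×2.60 + 27.6×2.60 = 134.94
T_out = 4464.9 / 134.94 = 33.088 °C

T_out = 33.1 °C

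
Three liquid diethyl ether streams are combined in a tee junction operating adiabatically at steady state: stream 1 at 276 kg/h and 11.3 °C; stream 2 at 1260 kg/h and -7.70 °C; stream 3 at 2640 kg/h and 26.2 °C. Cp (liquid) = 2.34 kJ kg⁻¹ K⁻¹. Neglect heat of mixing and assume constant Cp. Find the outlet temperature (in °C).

T_out = 15.0 °C

No heat crosses the boundary, so H_out = H_in.
Σ ṁᵢCp,ᵢTᵢ = 276×2.34×11.3 + 1260×2.34×-7.70 + 2640×2.34×26.2 = 146450
Σ ṁᵢCp,ᵢ = 276×2.34 + 1260×2.34 + 2640×2.34 = 9771.8
T_out = 146450 / 9771.8 = 14.987 °C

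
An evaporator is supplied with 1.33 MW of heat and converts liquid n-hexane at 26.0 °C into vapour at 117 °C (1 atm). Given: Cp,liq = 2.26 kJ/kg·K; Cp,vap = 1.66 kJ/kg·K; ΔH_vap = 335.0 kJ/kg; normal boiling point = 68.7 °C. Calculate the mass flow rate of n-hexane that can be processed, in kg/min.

ṁ = 156 kg/min

Δh = 2.26×(68.7−26.0) + 335.0 + 1.66×(117−68.7) = 511.68 kJ/kg
Q = 1.33 MW = 1330 kJ/s = 79800 kJ/min
ṁ = Q/Δh = 79800 / 511.68 = 155.96 kg/min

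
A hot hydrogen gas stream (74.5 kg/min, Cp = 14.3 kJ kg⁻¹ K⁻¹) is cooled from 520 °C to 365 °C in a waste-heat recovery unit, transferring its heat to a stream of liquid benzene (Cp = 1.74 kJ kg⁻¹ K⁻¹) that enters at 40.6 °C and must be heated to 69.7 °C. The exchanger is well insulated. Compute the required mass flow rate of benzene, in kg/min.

ṁ_c = 3260 kg/min

Heat released by hot stream: Q = 74.5 × 14.3 × (520 − 365) = 165130 kJ/min
Energy balance on cold side (adiabatic exchanger): Q = ṁ_c·Cp_c·(T_c,out − T_c,in)
ṁ_c = 165130 / [1.74 × (69.7 − 40.6)] = 3261.2 kg/min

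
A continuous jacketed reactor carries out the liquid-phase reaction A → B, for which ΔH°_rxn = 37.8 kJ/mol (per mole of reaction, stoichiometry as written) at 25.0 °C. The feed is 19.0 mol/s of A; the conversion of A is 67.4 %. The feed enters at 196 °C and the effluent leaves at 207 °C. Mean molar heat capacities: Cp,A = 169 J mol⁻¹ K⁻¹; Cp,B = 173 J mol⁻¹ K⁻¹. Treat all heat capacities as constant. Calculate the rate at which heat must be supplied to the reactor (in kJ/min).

Extent of reaction ξ = 0.674 × 19.0 = 12.806 mol/s
Reaction term: ξ·ΔH°_rxn = 12.806 × 37.8 = 484.07 kJ/s
Sensible, feed 196→25 °C: -549.08 kJ/s
Outlet flows (mol/s): A 6.194, B 12.806
Sensible, products 25→207 °C: 593.72 kJ/s
Q = ΔH = 528.71 kJ/s = 528.71 kW
Heat supplied = 31723 kJ/min

Q_in = 31700 kJ/min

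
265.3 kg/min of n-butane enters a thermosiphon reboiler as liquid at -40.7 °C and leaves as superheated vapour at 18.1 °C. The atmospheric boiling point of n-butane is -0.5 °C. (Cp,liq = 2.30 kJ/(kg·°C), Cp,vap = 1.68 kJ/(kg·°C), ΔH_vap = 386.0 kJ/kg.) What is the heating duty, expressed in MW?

Q = 2.25 MW

liquid -40.7→-0.5 °C: 92.46 kJ/kg
vaporisation at -0.5 °C: 386 kJ/kg
vapour -0.5→18.1 °C: 31.248 kJ/kg
Δh = 92.46 + 386 + 31.248 = 509.71 kJ/kg
Q = ṁ·Δh = 265.3 kg/min × 509.71 kJ/kg = 135230 kJ/min
|Q| = 2253.8 kW = 2.2538 MW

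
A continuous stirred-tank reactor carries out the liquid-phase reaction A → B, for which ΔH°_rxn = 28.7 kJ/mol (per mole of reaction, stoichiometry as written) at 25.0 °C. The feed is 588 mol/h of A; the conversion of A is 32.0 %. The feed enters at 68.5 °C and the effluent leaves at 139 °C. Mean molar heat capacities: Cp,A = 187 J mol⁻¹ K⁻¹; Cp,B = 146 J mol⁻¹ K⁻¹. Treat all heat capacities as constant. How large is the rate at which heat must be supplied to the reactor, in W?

Q_in = 3410 W

Extent of reaction ξ = 0.320 × 588 = 188.16 mol/h
Reaction term: ξ·ΔH°_rxn = 188.16 × 28.7 = 5400.2 kJ/h
Sensible, feed 68.5→25 °C: -4783.1 kJ/h
Outlet flows (mol/h): A 399.84, B 188.16
Sensible, products 25→139 °C: 11656 kJ/h
Q = ΔH = 12273 kJ/h = 3.4091 kW
Heat supplied = 3409.1 W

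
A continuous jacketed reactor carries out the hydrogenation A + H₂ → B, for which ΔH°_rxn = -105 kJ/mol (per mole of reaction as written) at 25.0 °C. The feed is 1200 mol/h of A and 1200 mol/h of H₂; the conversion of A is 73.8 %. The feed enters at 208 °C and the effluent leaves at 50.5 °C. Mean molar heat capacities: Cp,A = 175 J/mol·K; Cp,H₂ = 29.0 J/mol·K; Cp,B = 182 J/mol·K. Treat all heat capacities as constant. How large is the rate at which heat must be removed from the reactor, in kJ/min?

Extent of reaction ξ = 0.738 × 1200 = 885.6 mol/h
Reaction term: ξ·ΔH°_rxn = 885.6 × -105 = -92988 kJ/h
Sensible, feed 208→25 °C: -44798 kJ/h
Outlet flows (mol/h): A 314.4, H₂ 314.4, B 885.6
Sensible, products 25→50.5 °C: 5745.6 kJ/h
Q = ΔH = -132040 kJ/h = -36.678 kW
Heat removed = 2200.7 kJ/min

Q_out = 2200 kJ/min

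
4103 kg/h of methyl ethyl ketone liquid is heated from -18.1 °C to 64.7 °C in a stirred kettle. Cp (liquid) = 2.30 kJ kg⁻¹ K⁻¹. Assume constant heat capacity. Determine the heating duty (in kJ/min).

Q = ṁ·Cp·ΔT = 4103 × 2.30 × (64.7 − -18.1) = 781380 kJ/h
Converting: 781380 / 3600 s = 217.05 kW
Heating duty = 13023 kJ/min

Q = 13000 kJ/min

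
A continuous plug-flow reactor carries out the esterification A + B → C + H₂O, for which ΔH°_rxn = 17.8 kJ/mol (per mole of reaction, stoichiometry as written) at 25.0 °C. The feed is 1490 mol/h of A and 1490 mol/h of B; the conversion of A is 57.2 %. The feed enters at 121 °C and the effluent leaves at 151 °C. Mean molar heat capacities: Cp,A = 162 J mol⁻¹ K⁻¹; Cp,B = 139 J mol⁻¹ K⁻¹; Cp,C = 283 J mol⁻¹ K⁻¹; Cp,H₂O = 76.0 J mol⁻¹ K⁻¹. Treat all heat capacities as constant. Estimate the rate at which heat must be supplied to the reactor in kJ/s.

Q_in = 9.68 kJ/s

Extent of reaction ξ = 0.572 × 1490 = 852.28 mol/h
Reaction term: ξ·ΔH°_rxn = 852.28 × 17.8 = 15171 kJ/h
Sensible, feed 121→25 °C: -43055 kJ/h
Outlet flows (mol/h): A 637.72, B 637.72, C 852.28, H₂O 852.28
Sensible, products 25→151 °C: 62738 kJ/h
Q = ΔH = 34854 kJ/h = 9.6816 kW
Heat supplied = 9.6816 kJ/s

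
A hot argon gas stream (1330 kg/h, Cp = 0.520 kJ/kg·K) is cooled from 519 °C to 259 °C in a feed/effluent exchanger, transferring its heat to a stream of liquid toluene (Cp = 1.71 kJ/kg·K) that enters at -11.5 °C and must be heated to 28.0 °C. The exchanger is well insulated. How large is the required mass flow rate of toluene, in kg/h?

Heat released by hot stream: Q = 1330 × 0.520 × (519 − 259) = 179820 kJ/h
Energy balance on cold side (adiabatic exchanger): Q = ṁ_c·Cp_c·(T_c,out − T_c,in)
ṁ_c = 179820 / [1.71 × (28.0 − -11.5)] = 2662.2 kg/h

ṁ_c = 2660 kg/h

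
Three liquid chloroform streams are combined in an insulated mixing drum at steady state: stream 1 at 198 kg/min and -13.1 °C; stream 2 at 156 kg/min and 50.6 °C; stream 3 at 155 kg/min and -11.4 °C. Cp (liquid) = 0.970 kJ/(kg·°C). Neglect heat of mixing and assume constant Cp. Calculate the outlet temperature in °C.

T_out = 6.94 °C

Adiabatic, steady state ⇒ Σ ṁᵢCp,ᵢ(T_out − Tᵢ) = 0
T_out = Σ ṁᵢCp,ᵢTᵢ / Σ ṁᵢCp,ᵢ
      = 3426.8 / 493.73 = 6.9407 °C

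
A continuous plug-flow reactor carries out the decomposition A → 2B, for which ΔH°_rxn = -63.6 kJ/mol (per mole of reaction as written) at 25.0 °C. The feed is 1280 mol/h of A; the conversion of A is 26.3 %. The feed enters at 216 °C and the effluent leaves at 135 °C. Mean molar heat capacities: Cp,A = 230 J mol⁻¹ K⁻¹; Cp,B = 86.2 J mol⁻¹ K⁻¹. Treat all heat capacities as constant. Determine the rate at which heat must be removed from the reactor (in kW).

Extent of reaction ξ = 0.263 × 1280 = 336.64 mol/h
Reaction term: ξ·ΔH°_rxn = 336.64 × -63.6 = -21410 kJ/h
Sensible, feed 216→25 °C: -56230 kJ/h
Outlet flows (mol/h): A 943.36, B 673.28
Sensible, products 25→135 °C: 30251 kJ/h
Q = ΔH = -47390 kJ/h = -13.164 kW
Heat removed = 13.164 kW

Q_out = 13.2 kW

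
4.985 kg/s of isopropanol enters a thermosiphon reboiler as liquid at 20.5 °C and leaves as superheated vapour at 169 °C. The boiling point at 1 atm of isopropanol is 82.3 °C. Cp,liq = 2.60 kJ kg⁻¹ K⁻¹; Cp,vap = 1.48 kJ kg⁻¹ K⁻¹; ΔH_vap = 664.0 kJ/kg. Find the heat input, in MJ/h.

Q = 17100 MJ/h

liquid 20.5→82.3 °C: 160.68 kJ/kg
vaporisation at 82.3 °C: 664 kJ/kg
vapour 82.3→169 °C: 128.32 kJ/kg
Δh = 160.68 + 664 + 128.32 = 953 kJ/kg
Q = ṁ·Δh = 4.985 kg/s × 953 kJ/kg = 4750.7 kJ/s
|Q| = 4750.7 kW = 17102 MJ/h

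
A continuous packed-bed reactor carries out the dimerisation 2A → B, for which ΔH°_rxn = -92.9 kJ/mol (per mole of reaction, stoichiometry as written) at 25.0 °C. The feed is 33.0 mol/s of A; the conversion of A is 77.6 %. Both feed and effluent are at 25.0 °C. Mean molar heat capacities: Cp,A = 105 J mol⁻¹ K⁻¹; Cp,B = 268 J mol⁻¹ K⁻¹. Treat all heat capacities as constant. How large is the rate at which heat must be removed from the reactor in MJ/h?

Q_out = 4280 MJ/h

Extent of reaction ξ = 0.776 × 33.0 / 2 = 12.804 mol/s
Reaction term: ξ·ΔH°_rxn = 12.804 × -92.9 = -1189.5 kJ/s
Q = ΔH = -1189.5 kJ/s = -1189.5 kW
Heat removed = 4282.2 MJ/h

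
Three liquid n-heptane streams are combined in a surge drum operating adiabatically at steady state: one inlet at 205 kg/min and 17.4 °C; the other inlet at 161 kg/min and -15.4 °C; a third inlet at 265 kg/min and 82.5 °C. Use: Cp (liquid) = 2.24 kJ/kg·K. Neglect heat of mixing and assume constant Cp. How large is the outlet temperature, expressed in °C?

Energy balance with Q = 0: Σ ṁᵢCp,ᵢ(T_out − Tᵢ) = 0
T_out = Σ ṁᵢCp,ᵢTᵢ / Σ ṁᵢCp,ᵢ
      = 51408 / 1413.4 = 36.371 °C

T_out = 36.4 °C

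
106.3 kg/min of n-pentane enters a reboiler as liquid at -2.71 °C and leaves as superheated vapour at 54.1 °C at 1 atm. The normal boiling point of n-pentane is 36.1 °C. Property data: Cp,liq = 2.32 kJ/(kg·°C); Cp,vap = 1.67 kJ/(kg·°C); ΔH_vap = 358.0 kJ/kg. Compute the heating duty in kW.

liquid -2.71→36.1 °C: 90.039 kJ/kg
vaporisation at 36.1 °C: 358 kJ/kg
vapour 36.1→54.1 °C: 30.06 kJ/kg
Δh = 90.039 + 358 + 30.06 = 478.1 kJ/kg
Q = ṁ·Δh = 106.3 kg/min × 478.1 kJ/kg = 50822 kJ/min
|Q| = 847.03 kW

Q = 847 kW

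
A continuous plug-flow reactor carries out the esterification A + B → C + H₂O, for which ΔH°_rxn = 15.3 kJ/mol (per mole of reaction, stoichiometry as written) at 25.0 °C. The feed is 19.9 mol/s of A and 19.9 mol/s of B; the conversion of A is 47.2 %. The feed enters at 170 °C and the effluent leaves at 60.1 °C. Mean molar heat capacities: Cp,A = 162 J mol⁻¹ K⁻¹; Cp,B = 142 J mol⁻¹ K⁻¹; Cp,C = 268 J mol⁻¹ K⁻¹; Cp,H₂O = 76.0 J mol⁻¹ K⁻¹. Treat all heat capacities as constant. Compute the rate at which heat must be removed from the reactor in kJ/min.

Extent of reaction ξ = 0.472 × 19.9 = 9.3928 mol/s
Reaction term: ξ·ΔH°_rxn = 9.3928 × 15.3 = 143.71 kJ/s
Sensible, feed 170→25 °C: -877.19 kJ/s
Outlet flows (mol/s): A 10.507, B 10.507, C 9.3928, H₂O 9.3928
Sensible, products 25→60.1 °C: 225.53 kJ/s
Q = ΔH = -507.95 kJ/s = -507.95 kW
Heat removed = 30477 kJ/min

Q_out = 30500 kJ/min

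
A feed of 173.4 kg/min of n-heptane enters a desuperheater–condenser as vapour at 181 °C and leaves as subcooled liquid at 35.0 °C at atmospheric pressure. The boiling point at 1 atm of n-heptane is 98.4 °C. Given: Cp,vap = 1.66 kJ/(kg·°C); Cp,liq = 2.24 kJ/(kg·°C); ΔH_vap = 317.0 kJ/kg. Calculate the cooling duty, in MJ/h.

Q_c = 6200 MJ/h

vapour 181→98.4 °C: -137.12 kJ/kg
condensation at 98.4 °C: -317 kJ/kg
liquid 98.4→35.0 °C: -142.02 kJ/kg
Δh = -137.12 + -317 + -142.02 = -596.13 kJ/kg
Q = ṁ·Δh = 173.4 kg/min × -596.13 kJ/kg = -103370 kJ/min
|Q| = 1722.8 kW = 6202.2 MJ/h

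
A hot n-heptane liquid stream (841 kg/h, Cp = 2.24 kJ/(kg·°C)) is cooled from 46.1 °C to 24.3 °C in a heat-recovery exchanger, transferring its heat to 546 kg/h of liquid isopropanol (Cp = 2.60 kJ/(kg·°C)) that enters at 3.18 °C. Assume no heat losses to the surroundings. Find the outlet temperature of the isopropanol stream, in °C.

T_c,out = 32.1 °C

Heat released by hot stream: Q = 841 × 2.24 × (46.1 − 24.3) = 41068 kJ/h
Energy balance on cold side (adiabatic exchanger): Q = ṁ_c·Cp_c·(T_c,out − T_c,in)
T_c,out = 3.18 + 41068/(546 × 2.60) = 32.109 °C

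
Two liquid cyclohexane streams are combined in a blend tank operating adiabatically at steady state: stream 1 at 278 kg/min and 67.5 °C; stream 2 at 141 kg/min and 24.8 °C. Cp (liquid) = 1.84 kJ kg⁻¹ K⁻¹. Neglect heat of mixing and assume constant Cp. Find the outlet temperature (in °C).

Energy balance with Q = 0: Σ ṁᵢCp,ᵢ(T_out − Tᵢ) = 0
T_out = Σ ṁᵢCp,ᵢTᵢ / Σ ṁᵢCp,ᵢ
      = 40962 / 770.96 = 53.131 °C

T_out = 53.1 °C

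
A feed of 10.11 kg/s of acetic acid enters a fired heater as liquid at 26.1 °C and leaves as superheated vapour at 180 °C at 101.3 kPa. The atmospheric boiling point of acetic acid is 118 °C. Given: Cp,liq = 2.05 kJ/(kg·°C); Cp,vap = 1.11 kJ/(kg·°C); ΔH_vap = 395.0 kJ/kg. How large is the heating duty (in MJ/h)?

liquid 26.1→118 °C: 188.39 kJ/kg
vaporisation at 118 °C: 395 kJ/kg
vapour 118→180 °C: 68.82 kJ/kg
Δh = 188.39 + 395 + 68.82 = 652.22 kJ/kg
Q = ṁ·Δh = 10.11 kg/s × 652.22 kJ/kg = 6593.9 kJ/s
|Q| = 6593.9 kW = 23738 MJ/h

Q = 23700 MJ/h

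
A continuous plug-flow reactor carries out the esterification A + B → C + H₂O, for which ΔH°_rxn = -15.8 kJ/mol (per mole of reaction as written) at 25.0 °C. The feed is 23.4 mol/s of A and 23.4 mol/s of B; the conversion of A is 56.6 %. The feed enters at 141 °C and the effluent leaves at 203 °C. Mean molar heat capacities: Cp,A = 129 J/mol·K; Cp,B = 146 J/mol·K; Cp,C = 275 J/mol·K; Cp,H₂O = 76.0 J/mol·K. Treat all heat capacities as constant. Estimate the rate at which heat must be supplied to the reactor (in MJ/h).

Q_in = 1330 MJ/h

Extent of reaction ξ = 0.566 × 23.4 = 13.244 mol/s
Reaction term: ξ·ΔH°_rxn = 13.244 × -15.8 = -209.26 kJ/s
Sensible, feed 141→25 °C: -746.46 kJ/s
Outlet flows (mol/s): A 10.156, B 10.156, C 13.244, H₂O 13.244
Sensible, products 25→203 °C: 1324.6 kJ/s
Q = ΔH = 368.88 kJ/s = 368.88 kW
Heat supplied = 1328 MJ/h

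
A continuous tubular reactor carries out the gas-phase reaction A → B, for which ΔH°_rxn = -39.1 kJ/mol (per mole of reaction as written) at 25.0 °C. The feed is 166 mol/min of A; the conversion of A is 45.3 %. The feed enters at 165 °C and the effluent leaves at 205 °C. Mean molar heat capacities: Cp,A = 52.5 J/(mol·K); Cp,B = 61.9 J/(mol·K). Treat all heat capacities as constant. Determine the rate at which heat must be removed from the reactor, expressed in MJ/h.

Extent of reaction ξ = 0.453 × 166 = 75.198 mol/min
Reaction term: ξ·ΔH°_rxn = 75.198 × -39.1 = -2940.2 kJ/min
Sensible, feed 165→25 °C: -1220.1 kJ/min
Outlet flows (mol/min): A 90.802, B 75.198
Sensible, products 25→205 °C: 1695.9 kJ/min
Q = ΔH = -2464.4 kJ/min = -41.073 kW
Heat removed = 147.86 MJ/h

Q_out = 148 MJ/h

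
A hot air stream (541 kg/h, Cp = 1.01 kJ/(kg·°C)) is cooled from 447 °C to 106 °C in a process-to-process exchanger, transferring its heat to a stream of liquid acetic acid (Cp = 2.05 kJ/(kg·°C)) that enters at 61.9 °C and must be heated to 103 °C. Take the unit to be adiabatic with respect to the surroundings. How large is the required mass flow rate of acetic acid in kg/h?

ṁ_c = 2210 kg/h

Heat released by hot stream: Q = 541 × 1.01 × (447 − 106) = 186330 kJ/h
Energy balance on cold side (adiabatic exchanger): Q = ṁ_c·Cp_c·(T_c,out − T_c,in)
ṁ_c = 186330 / [2.05 × (103 − 61.9)] = 2211.5 kg/h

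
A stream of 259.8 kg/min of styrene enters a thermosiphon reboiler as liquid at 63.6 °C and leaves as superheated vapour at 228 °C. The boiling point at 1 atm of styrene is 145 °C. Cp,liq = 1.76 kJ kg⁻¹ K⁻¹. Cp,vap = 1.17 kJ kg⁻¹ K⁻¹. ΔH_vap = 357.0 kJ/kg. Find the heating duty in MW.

liquid 63.6→145 °C: 143.26 kJ/kg
vaporisation at 145 °C: 357 kJ/kg
vapour 145→228 °C: 97.11 kJ/kg
Δh = 143.26 + 357 + 97.11 = 597.37 kJ/kg
Q = ṁ·Δh = 259.8 kg/min × 597.37 kJ/kg = 155200 kJ/min
|Q| = 2586.6 kW = 2.5866 MW

Q = 2.59 MW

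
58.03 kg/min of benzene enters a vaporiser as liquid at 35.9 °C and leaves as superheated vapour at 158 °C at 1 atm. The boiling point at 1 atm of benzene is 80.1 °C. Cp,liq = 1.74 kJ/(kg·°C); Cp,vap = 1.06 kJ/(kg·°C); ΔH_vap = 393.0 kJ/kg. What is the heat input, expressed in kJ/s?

Q = 534 kJ/s

liquid 35.9→80.1 °C: 76.908 kJ/kg
vaporisation at 80.1 °C: 393 kJ/kg
vapour 80.1→158 °C: 82.574 kJ/kg
Δh = 76.908 + 393 + 82.574 = 552.48 kJ/kg
Q = ṁ·Δh = 58.03 kg/min × 552.48 kJ/kg = 32061 kJ/min
|Q| = 534.34 kW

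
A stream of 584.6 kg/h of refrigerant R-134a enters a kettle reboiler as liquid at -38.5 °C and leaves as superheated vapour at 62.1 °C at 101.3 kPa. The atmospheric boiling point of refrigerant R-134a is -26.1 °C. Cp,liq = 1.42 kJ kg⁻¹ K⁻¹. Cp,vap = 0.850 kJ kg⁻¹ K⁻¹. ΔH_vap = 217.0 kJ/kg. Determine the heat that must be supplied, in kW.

liquid -38.5→-26.1 °C: 17.608 kJ/kg
vaporisation at -26.1 °C: 217 kJ/kg
vapour -26.1→62.1 °C: 74.97 kJ/kg
Δh = 17.608 + 217 + 74.97 = 309.58 kJ/kg
Q = ṁ·Δh = 584.6 kg/h × 309.58 kJ/kg = 180980 kJ/h
|Q| = 50.272 kW

Q = 50.3 kW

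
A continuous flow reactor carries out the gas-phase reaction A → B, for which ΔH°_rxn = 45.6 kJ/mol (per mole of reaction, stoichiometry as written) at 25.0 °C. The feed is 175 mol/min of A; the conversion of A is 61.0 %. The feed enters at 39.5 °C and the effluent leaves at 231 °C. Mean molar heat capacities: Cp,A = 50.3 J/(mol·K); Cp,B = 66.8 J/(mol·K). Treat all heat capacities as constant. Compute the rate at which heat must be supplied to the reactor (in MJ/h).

Extent of reaction ξ = 0.610 × 175 = 106.75 mol/min
Reaction term: ξ·ΔH°_rxn = 106.75 × 45.6 = 4867.8 kJ/min
Sensible, feed 39.5→25 °C: -127.64 kJ/min
Outlet flows (mol/min): A 68.25, B 106.75
Sensible, products 25→231 °C: 2176.2 kJ/min
Q = ΔH = 6916.3 kJ/min = 115.27 kW
Heat supplied = 414.98 MJ/h

Q_in = 415 MJ/h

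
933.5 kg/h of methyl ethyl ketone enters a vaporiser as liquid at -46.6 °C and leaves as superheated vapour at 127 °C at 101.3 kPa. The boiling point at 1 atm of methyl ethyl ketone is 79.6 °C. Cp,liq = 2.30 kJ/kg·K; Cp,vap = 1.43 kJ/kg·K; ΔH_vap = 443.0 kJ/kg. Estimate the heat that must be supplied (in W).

liquid -46.6→79.6 °C: 290.26 kJ/kg
vaporisation at 79.6 °C: 443 kJ/kg
vapour 79.6→127 °C: 67.782 kJ/kg
Δh = 290.26 + 443 + 67.782 = 801.04 kJ/kg
Q = ṁ·Δh = 933.5 kg/h × 801.04 kJ/kg = 747770 kJ/h
|Q| = 207.71 kW = 207710 W

Q = 208000 W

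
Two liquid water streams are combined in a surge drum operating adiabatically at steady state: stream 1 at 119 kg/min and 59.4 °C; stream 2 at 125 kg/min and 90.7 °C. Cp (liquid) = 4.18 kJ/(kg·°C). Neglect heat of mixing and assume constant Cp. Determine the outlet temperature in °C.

Energy balance with Q = 0: Σ ṁᵢCp,ᵢ(T_out − Tᵢ) = 0
T_out = Σ ṁᵢCp,ᵢTᵢ / Σ ṁᵢCp,ᵢ
      = 76937 / 1019.9 = 75.435 °C

T_out = 75.4 °C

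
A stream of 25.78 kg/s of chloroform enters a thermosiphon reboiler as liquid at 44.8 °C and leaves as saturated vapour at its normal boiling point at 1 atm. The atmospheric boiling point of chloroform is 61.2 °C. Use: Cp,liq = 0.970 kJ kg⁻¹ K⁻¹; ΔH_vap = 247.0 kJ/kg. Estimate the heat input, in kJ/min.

liquid 44.8→61.2 °C: 15.908 kJ/kg
vaporisation at 61.2 °C: 247 kJ/kg
Δh = 15.908 + 247 = 262.91 kJ/kg
Q = ṁ·Δh = 25.78 kg/s × 262.91 kJ/kg = 6777.8 kJ/s
|Q| = 6777.8 kW = 406670 kJ/min

Q = 407000 kJ/min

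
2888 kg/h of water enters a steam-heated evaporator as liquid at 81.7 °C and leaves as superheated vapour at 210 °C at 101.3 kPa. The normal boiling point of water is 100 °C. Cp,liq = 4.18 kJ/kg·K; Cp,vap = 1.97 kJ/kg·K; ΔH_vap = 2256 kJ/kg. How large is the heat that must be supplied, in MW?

liquid 81.7→100 °C: 76.494 kJ/kg
vaporisation at 100 °C: 2256 kJ/kg
vapour 100→210 °C: 216.7 kJ/kg
Δh = 76.494 + 2256 + 216.7 = 2549.2 kJ/kg
Q = ṁ·Δh = 2888 kg/h × 2549.2 kJ/kg = 7.3621e+06 kJ/h
|Q| = 2045 kW = 2.045 MW

Q = 2.05 MW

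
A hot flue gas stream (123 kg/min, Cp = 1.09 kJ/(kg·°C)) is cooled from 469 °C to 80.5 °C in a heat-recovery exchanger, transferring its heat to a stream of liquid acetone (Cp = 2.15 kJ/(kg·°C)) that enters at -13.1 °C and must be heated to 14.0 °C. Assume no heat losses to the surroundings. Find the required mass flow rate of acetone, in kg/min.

ṁ_c = 894 kg/min

Heat released by hot stream: Q = 123 × 1.09 × (469 − 80.5) = 52086 kJ/min
Energy balance on cold side (adiabatic exchanger): Q = ṁ_c·Cp_c·(T_c,out − T_c,in)
ṁ_c = 52086 / [2.15 × (14.0 − -13.1)] = 893.95 kg/min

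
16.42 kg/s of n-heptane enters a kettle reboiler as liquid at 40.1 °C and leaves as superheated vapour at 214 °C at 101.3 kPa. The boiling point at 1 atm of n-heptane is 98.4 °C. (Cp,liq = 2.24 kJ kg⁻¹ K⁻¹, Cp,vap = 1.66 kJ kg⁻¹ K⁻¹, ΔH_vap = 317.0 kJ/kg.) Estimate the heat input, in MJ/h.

liquid 40.1→98.4 °C: 130.59 kJ/kg
vaporisation at 98.4 °C: 317 kJ/kg
vapour 98.4→214 °C: 191.9 kJ/kg
Δh = 130.59 + 317 + 191.9 = 639.49 kJ/kg
Q = ṁ·Δh = 16.42 kg/s × 639.49 kJ/kg = 10500 kJ/s
|Q| = 10500 kW = 37801 MJ/h

Q = 37800 MJ/h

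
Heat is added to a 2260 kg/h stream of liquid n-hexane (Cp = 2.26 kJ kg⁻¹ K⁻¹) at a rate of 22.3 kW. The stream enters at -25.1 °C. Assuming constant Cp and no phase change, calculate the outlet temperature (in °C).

Q = 22.3 kW = 80280 kJ/h
ΔT = Q/(ṁ·Cp) = 80280/(2260×2.26) = 15.718 K
T_out = -25.1 + 15.718 = -9.3822 °C

T_out = -9.38 °C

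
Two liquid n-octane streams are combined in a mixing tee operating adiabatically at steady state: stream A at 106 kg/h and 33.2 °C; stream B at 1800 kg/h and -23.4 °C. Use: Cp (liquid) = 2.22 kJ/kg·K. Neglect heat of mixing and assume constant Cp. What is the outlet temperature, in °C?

T_out = -20.3 °C

Energy balance with Q = 0: Σ ṁᵢCp,ᵢ(T_out − Tᵢ) = 0
T_out = Σ ṁᵢCp,ᵢTᵢ / Σ ṁᵢCp,ᵢ
      = -85694 / 4231.3 = -20.252 °C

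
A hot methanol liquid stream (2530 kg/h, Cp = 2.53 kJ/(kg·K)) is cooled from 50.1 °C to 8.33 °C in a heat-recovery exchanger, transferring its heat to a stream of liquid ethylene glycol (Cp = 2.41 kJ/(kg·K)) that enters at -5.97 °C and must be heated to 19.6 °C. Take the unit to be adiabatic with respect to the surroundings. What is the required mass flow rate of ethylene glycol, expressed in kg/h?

ṁ_c = 4340 kg/h

Heat released by hot stream: Q = 2530 × 2.53 × (50.1 − 8.33) = 267370 kJ/h
Energy balance on cold side (adiabatic exchanger): Q = ṁ_c·Cp_c·(T_c,out − T_c,in)
ṁ_c = 267370 / [2.41 × (19.6 − -5.97)] = 4338.7 kg/h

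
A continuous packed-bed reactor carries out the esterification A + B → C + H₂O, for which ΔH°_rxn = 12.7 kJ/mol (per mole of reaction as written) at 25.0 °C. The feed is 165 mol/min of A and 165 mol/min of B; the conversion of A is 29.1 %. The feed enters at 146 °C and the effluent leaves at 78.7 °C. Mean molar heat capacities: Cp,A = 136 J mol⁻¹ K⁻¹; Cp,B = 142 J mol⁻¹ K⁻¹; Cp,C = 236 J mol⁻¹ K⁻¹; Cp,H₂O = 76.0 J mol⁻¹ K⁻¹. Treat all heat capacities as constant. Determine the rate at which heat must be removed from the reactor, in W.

Q_out = 39800 W

Extent of reaction ξ = 0.291 × 165 = 48.015 mol/min
Reaction term: ξ·ΔH°_rxn = 48.015 × 12.7 = 609.79 kJ/min
Sensible, feed 146→25 °C: -5550.3 kJ/min
Outlet flows (mol/min): A 116.99, B 116.99, C 48.015, H₂O 48.015
Sensible, products 25→78.7 °C: 2550.9 kJ/min
Q = ΔH = -2389.6 kJ/min = -39.827 kW
Heat removed = 39827 W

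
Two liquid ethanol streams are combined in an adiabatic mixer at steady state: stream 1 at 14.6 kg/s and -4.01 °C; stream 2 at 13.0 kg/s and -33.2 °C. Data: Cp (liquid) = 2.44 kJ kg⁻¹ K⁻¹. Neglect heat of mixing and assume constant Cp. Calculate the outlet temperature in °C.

T_out = -17.8 °C

Adiabatic, steady state ⇒ Σ ṁᵢCp,ᵢ(T_out − Tᵢ) = 0
Σ ṁᵢCp,ᵢTᵢ = 14.6×2.44×-4.01 + 13.0×2.44×-33.2 = -1196
Σ ṁᵢCp,ᵢ = 14.6×2.44 + 13.0×2.44 = 67.344
T_out = -1196 / 67.344 = -17.759 °C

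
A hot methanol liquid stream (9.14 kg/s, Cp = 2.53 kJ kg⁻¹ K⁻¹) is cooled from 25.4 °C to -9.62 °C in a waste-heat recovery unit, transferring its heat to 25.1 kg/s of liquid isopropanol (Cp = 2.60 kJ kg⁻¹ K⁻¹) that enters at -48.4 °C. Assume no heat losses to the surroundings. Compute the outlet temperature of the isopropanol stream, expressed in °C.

T_c,out = -36.0 °C

Heat released by hot stream: Q = 9.14 × 2.53 × (25.4 − -9.62) = 809.81 kJ/s
Energy balance on cold side (adiabatic exchanger): Q = ṁ_c·Cp_c·(T_c,out − T_c,in)
T_c,out = -48.4 + 809.81/(25.1 × 2.60) = -35.991 °C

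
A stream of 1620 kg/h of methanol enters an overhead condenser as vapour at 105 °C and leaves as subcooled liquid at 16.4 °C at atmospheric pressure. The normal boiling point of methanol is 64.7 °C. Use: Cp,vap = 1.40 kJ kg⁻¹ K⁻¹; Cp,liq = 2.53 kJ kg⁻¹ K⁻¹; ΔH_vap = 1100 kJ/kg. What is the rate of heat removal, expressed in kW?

Q_c = 575 kW

vapour 105→64.7 °C: -56.42 kJ/kg
condensation at 64.7 °C: -1100 kJ/kg
liquid 64.7→16.4 °C: -122.2 kJ/kg
Δh = -56.42 + -1100 + -122.2 = -1278.6 kJ/kg
Q = ṁ·Δh = 1620 kg/h × -1278.6 kJ/kg = -2.0714e+06 kJ/h
|Q| = 575.38 kW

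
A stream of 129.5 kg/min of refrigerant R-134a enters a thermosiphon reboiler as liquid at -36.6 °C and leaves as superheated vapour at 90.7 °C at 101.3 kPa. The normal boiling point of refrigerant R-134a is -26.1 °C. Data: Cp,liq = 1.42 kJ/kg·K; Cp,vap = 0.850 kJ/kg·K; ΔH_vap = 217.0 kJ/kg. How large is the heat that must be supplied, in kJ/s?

liquid -36.6→-26.1 °C: 14.91 kJ/kg
vaporisation at -26.1 °C: 217 kJ/kg
vapour -26.1→90.7 °C: 99.28 kJ/kg
Δh = 14.91 + 217 + 99.28 = 331.19 kJ/kg
Q = ṁ·Δh = 129.5 kg/min × 331.19 kJ/kg = 42889 kJ/min
|Q| = 714.82 kW

Q = 715 kJ/s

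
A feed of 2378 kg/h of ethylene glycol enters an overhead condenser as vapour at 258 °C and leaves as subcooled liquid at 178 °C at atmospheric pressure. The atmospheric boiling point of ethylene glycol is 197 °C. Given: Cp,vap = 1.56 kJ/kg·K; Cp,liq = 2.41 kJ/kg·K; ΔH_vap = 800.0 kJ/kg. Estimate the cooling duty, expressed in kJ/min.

Q_c = 37300 kJ/min

vapour 258→197 °C: -95.16 kJ/kg
condensation at 197 °C: -800 kJ/kg
liquid 197→178 °C: -45.79 kJ/kg
Δh = -95.16 + -800 + -45.79 = -940.95 kJ/kg
Q = ṁ·Δh = 2378 kg/h × -940.95 kJ/kg = -2.2376e+06 kJ/h
|Q| = 621.55 kW = 37293 kJ/min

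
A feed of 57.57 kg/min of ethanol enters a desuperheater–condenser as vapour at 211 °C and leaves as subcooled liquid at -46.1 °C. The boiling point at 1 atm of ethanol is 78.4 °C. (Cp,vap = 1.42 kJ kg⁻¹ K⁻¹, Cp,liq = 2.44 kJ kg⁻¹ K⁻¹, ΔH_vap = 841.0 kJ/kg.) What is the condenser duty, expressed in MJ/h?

vapour 211→78.4 °C: -188.29 kJ/kg
condensation at 78.4 °C: -841 kJ/kg
liquid 78.4→-46.1 °C: -303.78 kJ/kg
Δh = -188.29 + -841 + -303.78 = -1333.1 kJ/kg
Q = ṁ·Δh = 57.57 kg/min × -1333.1 kJ/kg = -76745 kJ/min
|Q| = 1279.1 kW = 4604.7 MJ/h

Q_c = 4600 MJ/h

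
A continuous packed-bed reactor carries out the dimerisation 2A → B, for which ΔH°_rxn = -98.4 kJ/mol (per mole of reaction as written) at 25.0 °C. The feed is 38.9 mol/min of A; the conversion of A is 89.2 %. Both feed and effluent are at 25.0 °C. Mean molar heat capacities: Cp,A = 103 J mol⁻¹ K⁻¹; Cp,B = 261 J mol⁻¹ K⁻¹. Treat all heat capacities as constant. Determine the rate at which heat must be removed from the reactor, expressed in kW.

Extent of reaction ξ = 0.892 × 38.9 / 2 = 17.349 mol/min
Reaction term: ξ·ΔH°_rxn = 17.349 × -98.4 = -1707.2 kJ/min
Q = ΔH = -1707.2 kJ/min = -28.453 kW
Heat removed = 28.453 kW

Q_out = 28.5 kW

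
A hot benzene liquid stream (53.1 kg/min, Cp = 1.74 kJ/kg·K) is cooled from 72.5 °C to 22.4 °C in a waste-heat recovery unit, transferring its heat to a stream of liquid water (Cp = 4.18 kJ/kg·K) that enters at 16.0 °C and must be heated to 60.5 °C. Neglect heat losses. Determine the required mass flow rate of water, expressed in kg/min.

ṁ_c = 24.9 kg/min

Heat released by hot stream: Q = 53.1 × 1.74 × (72.5 − 22.4) = 4628.9 kJ/min
Energy balance on cold side (adiabatic exchanger): Q = ṁ_c·Cp_c·(T_c,out − T_c,in)
ṁ_c = 4628.9 / [4.18 × (60.5 − 16.0)] = 24.885 kg/min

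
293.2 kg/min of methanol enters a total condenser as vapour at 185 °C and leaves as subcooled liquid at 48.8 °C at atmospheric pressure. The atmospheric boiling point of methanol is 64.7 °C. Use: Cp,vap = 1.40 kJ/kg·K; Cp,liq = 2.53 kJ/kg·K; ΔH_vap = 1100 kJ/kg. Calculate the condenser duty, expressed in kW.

vapour 185→64.7 °C: -168.42 kJ/kg
condensation at 64.7 °C: -1100 kJ/kg
liquid 64.7→48.8 °C: -40.227 kJ/kg
Δh = -168.42 + -1100 + -40.227 = -1308.6 kJ/kg
Q = ṁ·Δh = 293.2 kg/min × -1308.6 kJ/kg = -383700 kJ/min
|Q| = 6394.9 kW

Q_c = 6390 kW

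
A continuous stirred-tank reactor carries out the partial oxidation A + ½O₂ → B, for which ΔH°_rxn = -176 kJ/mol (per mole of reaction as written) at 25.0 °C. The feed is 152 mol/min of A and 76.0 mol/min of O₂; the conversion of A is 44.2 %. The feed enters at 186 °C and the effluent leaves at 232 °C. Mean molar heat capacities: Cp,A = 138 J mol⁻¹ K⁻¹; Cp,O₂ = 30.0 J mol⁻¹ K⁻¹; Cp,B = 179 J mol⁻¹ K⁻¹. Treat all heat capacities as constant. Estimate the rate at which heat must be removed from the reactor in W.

Q_out = 173000 W

Extent of reaction ξ = 0.442 × 152 = 67.184 mol/min
Reaction term: ξ·ΔH°_rxn = 67.184 × -176 = -11824 kJ/min
Sensible, feed 186→25 °C: -3744.2 kJ/min
Outlet flows (mol/min): A 84.816, O₂ 42.408, B 67.184
Sensible, products 25→232 °C: 5175.6 kJ/min
Q = ΔH = -10393 kJ/min = -173.22 kW
Heat removed = 173220 W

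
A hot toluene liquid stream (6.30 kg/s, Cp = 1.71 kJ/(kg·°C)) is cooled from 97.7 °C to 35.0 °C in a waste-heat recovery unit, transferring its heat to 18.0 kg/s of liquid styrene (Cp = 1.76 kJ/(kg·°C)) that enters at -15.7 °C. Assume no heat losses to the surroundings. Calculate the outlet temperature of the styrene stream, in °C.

T_c,out = 5.62 °C

Heat released by hot stream: Q = 6.30 × 1.71 × (97.7 − 35.0) = 675.47 kJ/s
Energy balance on cold side (adiabatic exchanger): Q = ṁ_c·Cp_c·(T_c,out − T_c,in)
T_c,out = -15.7 + 675.47/(18.0 × 1.76) = 5.6216 °C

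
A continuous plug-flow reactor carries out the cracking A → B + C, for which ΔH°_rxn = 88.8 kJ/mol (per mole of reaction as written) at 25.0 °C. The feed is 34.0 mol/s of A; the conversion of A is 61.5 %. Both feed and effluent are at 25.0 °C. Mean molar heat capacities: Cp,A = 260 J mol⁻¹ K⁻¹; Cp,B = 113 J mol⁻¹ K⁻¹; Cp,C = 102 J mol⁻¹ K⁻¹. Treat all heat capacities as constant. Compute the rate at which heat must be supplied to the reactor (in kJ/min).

Q_in = 111000 kJ/min

Extent of reaction ξ = 0.615 × 34.0 = 20.91 mol/s
Reaction term: ξ·ΔH°_rxn = 20.91 × 88.8 = 1856.8 kJ/s
Q = ΔH = 1856.8 kJ/s = 1856.8 kW
Heat supplied = 111410 kJ/min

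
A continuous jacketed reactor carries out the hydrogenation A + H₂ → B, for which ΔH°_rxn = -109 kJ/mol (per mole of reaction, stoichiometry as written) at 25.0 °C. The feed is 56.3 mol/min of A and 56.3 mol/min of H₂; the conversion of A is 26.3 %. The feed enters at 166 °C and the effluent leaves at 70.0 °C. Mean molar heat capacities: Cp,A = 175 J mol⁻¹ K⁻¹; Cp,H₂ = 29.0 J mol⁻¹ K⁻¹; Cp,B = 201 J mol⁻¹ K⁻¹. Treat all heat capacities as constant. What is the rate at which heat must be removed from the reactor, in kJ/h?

Extent of reaction ξ = 0.263 × 56.3 = 14.807 mol/min
Reaction term: ξ·ΔH°_rxn = 14.807 × -109 = -1614 kJ/min
Sensible, feed 166→25 °C: -1619.4 kJ/min
Outlet flows (mol/min): A 41.493, H₂ 41.493, B 14.807
Sensible, products 25→70.0 °C: 514.84 kJ/min
Q = ΔH = -2718.5 kJ/min = -45.309 kW
Heat removed = 163110 kJ/h

Q_out = 163000 kJ/h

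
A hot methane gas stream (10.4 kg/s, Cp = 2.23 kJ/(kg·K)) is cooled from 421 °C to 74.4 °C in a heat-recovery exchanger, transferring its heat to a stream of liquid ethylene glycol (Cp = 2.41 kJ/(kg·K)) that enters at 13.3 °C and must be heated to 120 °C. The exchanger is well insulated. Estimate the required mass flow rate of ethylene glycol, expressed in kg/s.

ṁ_c = 31.3 kg/s

Heat released by hot stream: Q = 10.4 × 2.23 × (421 − 74.4) = 8038.3 kJ/s
Energy balance on cold side (adiabatic exchanger): Q = ṁ_c·Cp_c·(T_c,out − T_c,in)
ṁ_c = 8038.3 / [2.41 × (120 − 13.3)] = 31.26 kg/s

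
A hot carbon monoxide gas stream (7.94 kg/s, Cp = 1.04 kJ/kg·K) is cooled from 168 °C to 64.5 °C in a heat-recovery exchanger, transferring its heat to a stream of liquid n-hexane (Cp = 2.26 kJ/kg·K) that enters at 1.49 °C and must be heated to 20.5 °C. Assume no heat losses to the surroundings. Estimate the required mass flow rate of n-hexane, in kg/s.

Heat released by hot stream: Q = 7.94 × 1.04 × (168 − 64.5) = 854.66 kJ/s
Energy balance on cold side (adiabatic exchanger): Q = ṁ_c·Cp_c·(T_c,out − T_c,in)
ṁ_c = 854.66 / [2.26 × (20.5 − 1.49)] = 19.893 kg/s

ṁ_c = 19.9 kg/s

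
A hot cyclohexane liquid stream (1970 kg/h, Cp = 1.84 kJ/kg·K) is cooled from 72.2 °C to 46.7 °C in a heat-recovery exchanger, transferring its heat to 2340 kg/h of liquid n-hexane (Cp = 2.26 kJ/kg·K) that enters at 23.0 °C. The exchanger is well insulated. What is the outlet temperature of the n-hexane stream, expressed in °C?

T_c,out = 40.5 °C

Heat released by hot stream: Q = 1970 × 1.84 × (72.2 − 46.7) = 92432 kJ/h
Energy balance on cold side (adiabatic exchanger): Q = ṁ_c·Cp_c·(T_c,out − T_c,in)
T_c,out = 23.0 + 92432/(2340 × 2.26) = 40.478 °C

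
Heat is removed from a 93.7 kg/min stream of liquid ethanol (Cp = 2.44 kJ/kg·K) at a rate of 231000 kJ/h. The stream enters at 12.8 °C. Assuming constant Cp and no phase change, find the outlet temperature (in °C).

T_out = -4.04 °C

Q = 231000 kJ/h = 3850 kJ/min
ΔT = Q/(ṁ·Cp) = 3850/(93.7×2.44) = 16.84 K
T_out = 12.8 − 16.84 = -4.0396 °C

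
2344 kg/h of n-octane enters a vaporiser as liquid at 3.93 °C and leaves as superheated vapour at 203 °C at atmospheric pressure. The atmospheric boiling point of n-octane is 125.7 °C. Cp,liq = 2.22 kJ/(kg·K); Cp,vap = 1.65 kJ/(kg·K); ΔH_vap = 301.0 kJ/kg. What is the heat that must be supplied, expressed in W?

Q = 455000 W

liquid 3.93→125.7 °C: 270.33 kJ/kg
vaporisation at 125.7 °C: 301 kJ/kg
vapour 125.7→203 °C: 127.54 kJ/kg
Δh = 270.33 + 301 + 127.54 = 698.87 kJ/kg
Q = ṁ·Δh = 2344 kg/h × 698.87 kJ/kg = 1.6382e+06 kJ/h
|Q| = 455.04 kW = 455040 W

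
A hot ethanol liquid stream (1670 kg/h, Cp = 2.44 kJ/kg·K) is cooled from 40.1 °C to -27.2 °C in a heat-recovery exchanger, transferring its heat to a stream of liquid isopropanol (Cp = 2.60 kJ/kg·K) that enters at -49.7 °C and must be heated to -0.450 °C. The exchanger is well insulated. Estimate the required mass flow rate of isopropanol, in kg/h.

Heat released by hot stream: Q = 1670 × 2.44 × (40.1 − -27.2) = 274230 kJ/h
Energy balance on cold side (adiabatic exchanger): Q = ṁ_c·Cp_c·(T_c,out − T_c,in)
ṁ_c = 274230 / [2.60 × (-0.450 − -49.7)] = 2141.6 kg/h

ṁ_c = 2140 kg/h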